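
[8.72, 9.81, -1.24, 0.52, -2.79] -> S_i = Random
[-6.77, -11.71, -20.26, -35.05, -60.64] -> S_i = -6.77*1.73^i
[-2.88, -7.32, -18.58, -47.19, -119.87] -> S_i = -2.88*2.54^i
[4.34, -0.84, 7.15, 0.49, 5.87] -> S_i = Random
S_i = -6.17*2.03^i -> [-6.17, -12.53, -25.43, -51.61, -104.78]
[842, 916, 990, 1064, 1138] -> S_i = 842 + 74*i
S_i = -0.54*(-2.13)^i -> [-0.54, 1.15, -2.45, 5.22, -11.12]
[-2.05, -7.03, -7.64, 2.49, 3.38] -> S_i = Random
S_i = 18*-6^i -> [18, -108, 648, -3888, 23328]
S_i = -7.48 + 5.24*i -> [-7.48, -2.24, 3.0, 8.24, 13.48]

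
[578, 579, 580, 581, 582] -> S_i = 578 + 1*i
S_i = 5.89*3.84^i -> [5.89, 22.62, 86.85, 333.51, 1280.68]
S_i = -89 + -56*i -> [-89, -145, -201, -257, -313]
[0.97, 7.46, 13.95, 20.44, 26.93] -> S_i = 0.97 + 6.49*i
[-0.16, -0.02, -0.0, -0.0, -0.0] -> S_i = -0.16*0.11^i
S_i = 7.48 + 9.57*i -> [7.48, 17.05, 26.62, 36.19, 45.76]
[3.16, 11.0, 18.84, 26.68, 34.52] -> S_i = 3.16 + 7.84*i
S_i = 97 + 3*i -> [97, 100, 103, 106, 109]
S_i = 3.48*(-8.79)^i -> [3.48, -30.59, 268.88, -2363.45, 20774.7]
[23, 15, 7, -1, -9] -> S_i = 23 + -8*i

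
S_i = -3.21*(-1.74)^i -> [-3.21, 5.59, -9.72, 16.91, -29.42]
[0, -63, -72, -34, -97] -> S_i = Random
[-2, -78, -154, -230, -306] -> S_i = -2 + -76*i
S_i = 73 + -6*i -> [73, 67, 61, 55, 49]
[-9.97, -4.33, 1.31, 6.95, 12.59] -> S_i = -9.97 + 5.64*i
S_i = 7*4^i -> [7, 28, 112, 448, 1792]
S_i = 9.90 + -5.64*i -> [9.9, 4.26, -1.38, -7.02, -12.66]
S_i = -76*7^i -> [-76, -532, -3724, -26068, -182476]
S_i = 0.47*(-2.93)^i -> [0.47, -1.38, 4.03, -11.82, 34.64]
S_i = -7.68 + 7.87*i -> [-7.68, 0.19, 8.06, 15.93, 23.8]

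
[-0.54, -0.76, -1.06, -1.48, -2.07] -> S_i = -0.54*1.40^i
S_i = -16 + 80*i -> [-16, 64, 144, 224, 304]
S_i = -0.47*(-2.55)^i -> [-0.47, 1.2, -3.06, 7.79, -19.87]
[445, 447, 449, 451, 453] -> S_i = 445 + 2*i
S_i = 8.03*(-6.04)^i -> [8.03, -48.5, 292.95, -1769.4, 10687.18]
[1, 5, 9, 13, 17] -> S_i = 1 + 4*i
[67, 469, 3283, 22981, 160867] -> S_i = 67*7^i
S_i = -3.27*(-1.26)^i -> [-3.27, 4.12, -5.19, 6.54, -8.24]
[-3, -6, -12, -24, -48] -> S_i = -3*2^i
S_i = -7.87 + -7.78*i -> [-7.87, -15.65, -23.43, -31.21, -38.99]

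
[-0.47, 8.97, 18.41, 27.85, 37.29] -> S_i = -0.47 + 9.44*i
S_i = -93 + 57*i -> [-93, -36, 21, 78, 135]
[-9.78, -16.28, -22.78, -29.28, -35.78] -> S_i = -9.78 + -6.50*i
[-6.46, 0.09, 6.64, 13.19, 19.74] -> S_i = -6.46 + 6.55*i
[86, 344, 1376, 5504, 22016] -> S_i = 86*4^i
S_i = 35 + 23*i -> [35, 58, 81, 104, 127]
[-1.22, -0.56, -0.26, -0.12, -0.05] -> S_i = -1.22*0.46^i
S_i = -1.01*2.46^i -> [-1.01, -2.48, -6.11, -15.04, -36.99]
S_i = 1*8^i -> [1, 8, 64, 512, 4096]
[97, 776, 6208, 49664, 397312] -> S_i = 97*8^i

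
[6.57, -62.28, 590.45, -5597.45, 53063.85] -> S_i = 6.57*(-9.48)^i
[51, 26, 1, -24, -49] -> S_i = 51 + -25*i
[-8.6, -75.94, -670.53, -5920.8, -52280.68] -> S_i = -8.60*8.83^i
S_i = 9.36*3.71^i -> [9.36, 34.73, 128.83, 477.97, 1773.26]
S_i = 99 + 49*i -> [99, 148, 197, 246, 295]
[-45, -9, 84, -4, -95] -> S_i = Random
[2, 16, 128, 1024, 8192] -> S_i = 2*8^i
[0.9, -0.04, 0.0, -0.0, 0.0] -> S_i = 0.90*(-0.04)^i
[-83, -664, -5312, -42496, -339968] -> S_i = -83*8^i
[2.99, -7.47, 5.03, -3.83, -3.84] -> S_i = Random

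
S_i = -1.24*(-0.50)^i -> [-1.24, 0.62, -0.31, 0.16, -0.08]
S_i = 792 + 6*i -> [792, 798, 804, 810, 816]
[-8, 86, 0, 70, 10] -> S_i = Random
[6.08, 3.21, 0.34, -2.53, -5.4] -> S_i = 6.08 + -2.87*i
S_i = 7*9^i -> [7, 63, 567, 5103, 45927]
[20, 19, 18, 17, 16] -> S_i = 20 + -1*i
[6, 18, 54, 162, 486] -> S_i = 6*3^i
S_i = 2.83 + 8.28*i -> [2.83, 11.11, 19.39, 27.67, 35.95]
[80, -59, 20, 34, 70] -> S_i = Random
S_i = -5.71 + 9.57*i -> [-5.71, 3.86, 13.43, 23.0, 32.57]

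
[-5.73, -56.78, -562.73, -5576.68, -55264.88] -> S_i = -5.73*9.91^i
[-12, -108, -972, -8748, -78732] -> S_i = -12*9^i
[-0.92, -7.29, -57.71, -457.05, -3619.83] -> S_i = -0.92*7.92^i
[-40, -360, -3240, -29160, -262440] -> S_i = -40*9^i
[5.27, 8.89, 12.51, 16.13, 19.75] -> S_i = 5.27 + 3.62*i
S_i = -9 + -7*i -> [-9, -16, -23, -30, -37]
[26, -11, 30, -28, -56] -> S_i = Random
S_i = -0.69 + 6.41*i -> [-0.69, 5.72, 12.13, 18.54, 24.95]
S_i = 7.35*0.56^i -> [7.35, 4.12, 2.3, 1.29, 0.72]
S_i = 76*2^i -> [76, 152, 304, 608, 1216]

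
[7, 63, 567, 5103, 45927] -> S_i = 7*9^i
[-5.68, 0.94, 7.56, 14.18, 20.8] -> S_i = -5.68 + 6.62*i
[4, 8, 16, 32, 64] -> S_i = 4*2^i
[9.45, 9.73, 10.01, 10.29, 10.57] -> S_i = 9.45 + 0.28*i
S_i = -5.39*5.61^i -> [-5.39, -30.24, -169.63, -951.65, -5338.76]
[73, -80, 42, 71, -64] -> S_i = Random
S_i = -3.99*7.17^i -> [-3.99, -28.61, -205.12, -1470.72, -10545.07]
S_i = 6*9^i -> [6, 54, 486, 4374, 39366]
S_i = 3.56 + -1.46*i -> [3.56, 2.1, 0.64, -0.82, -2.28]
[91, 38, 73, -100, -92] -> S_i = Random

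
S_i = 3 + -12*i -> [3, -9, -21, -33, -45]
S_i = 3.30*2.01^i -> [3.3, 6.63, 13.33, 26.8, 53.86]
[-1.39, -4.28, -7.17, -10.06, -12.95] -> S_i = -1.39 + -2.89*i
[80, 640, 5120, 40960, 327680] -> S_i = 80*8^i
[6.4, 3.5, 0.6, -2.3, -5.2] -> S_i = 6.40 + -2.90*i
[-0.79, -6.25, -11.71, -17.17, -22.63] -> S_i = -0.79 + -5.46*i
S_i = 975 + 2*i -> [975, 977, 979, 981, 983]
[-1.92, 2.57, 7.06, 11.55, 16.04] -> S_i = -1.92 + 4.49*i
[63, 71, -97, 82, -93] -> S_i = Random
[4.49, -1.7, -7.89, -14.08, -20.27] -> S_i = 4.49 + -6.19*i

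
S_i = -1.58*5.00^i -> [-1.58, -7.9, -39.5, -197.5, -987.5]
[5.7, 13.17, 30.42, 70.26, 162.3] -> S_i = 5.70*2.31^i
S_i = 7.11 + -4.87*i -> [7.11, 2.24, -2.63, -7.5, -12.37]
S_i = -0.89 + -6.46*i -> [-0.89, -7.35, -13.81, -20.27, -26.73]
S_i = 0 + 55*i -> [0, 55, 110, 165, 220]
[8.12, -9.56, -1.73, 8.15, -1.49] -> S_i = Random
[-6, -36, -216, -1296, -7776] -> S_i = -6*6^i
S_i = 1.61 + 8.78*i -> [1.61, 10.39, 19.17, 27.95, 36.73]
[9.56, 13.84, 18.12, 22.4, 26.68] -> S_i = 9.56 + 4.28*i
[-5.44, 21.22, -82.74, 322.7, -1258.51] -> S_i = -5.44*(-3.90)^i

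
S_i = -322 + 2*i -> [-322, -320, -318, -316, -314]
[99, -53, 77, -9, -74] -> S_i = Random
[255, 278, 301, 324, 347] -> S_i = 255 + 23*i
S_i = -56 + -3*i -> [-56, -59, -62, -65, -68]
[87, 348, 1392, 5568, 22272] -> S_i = 87*4^i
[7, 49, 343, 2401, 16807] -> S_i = 7*7^i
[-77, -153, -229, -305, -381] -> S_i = -77 + -76*i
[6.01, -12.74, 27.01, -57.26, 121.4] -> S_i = 6.01*(-2.12)^i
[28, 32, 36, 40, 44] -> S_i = 28 + 4*i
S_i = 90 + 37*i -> [90, 127, 164, 201, 238]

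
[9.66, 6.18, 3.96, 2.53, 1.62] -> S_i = 9.66*0.64^i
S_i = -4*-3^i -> [-4, 12, -36, 108, -324]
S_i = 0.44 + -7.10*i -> [0.44, -6.66, -13.76, -20.86, -27.96]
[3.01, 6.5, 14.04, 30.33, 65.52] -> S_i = 3.01*2.16^i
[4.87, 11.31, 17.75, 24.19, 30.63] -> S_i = 4.87 + 6.44*i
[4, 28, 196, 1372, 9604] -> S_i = 4*7^i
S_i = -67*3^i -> [-67, -201, -603, -1809, -5427]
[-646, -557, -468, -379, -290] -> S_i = -646 + 89*i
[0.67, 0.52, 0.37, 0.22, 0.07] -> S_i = 0.67 + -0.15*i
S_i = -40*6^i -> [-40, -240, -1440, -8640, -51840]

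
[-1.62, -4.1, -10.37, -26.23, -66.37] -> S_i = -1.62*2.53^i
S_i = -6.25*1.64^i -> [-6.25, -10.25, -16.81, -27.57, -45.21]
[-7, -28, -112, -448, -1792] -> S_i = -7*4^i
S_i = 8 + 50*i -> [8, 58, 108, 158, 208]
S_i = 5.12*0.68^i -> [5.12, 3.48, 2.37, 1.61, 1.09]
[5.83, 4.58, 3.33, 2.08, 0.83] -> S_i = 5.83 + -1.25*i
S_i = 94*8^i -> [94, 752, 6016, 48128, 385024]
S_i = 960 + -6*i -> [960, 954, 948, 942, 936]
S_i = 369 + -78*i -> [369, 291, 213, 135, 57]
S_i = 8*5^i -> [8, 40, 200, 1000, 5000]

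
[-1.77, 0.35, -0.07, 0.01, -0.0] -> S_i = -1.77*(-0.20)^i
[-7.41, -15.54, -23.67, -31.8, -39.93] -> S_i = -7.41 + -8.13*i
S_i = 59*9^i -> [59, 531, 4779, 43011, 387099]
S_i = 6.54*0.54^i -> [6.54, 3.53, 1.91, 1.03, 0.56]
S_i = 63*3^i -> [63, 189, 567, 1701, 5103]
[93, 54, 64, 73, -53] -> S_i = Random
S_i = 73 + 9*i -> [73, 82, 91, 100, 109]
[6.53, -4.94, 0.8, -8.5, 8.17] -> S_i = Random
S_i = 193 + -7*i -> [193, 186, 179, 172, 165]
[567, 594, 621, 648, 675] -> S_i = 567 + 27*i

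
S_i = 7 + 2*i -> [7, 9, 11, 13, 15]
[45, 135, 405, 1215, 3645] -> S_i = 45*3^i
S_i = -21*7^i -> [-21, -147, -1029, -7203, -50421]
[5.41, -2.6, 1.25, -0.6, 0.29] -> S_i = 5.41*(-0.48)^i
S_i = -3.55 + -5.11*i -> [-3.55, -8.66, -13.77, -18.88, -23.99]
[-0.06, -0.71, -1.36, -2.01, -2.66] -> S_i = -0.06 + -0.65*i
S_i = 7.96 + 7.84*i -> [7.96, 15.8, 23.64, 31.48, 39.32]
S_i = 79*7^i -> [79, 553, 3871, 27097, 189679]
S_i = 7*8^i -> [7, 56, 448, 3584, 28672]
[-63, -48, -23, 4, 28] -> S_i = Random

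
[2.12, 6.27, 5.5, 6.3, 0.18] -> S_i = Random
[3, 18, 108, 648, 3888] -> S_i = 3*6^i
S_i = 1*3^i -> [1, 3, 9, 27, 81]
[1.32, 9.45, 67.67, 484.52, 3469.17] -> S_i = 1.32*7.16^i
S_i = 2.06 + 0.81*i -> [2.06, 2.87, 3.68, 4.49, 5.3]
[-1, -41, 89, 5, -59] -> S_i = Random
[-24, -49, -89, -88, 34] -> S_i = Random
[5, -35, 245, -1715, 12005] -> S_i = 5*-7^i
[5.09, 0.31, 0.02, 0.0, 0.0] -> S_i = 5.09*0.06^i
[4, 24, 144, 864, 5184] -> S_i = 4*6^i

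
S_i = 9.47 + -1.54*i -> [9.47, 7.93, 6.39, 4.85, 3.31]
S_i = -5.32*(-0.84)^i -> [-5.32, 4.47, -3.75, 3.15, -2.65]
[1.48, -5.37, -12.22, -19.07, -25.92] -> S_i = 1.48 + -6.85*i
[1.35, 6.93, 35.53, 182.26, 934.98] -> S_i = 1.35*5.13^i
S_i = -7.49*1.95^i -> [-7.49, -14.61, -28.48, -55.54, -108.3]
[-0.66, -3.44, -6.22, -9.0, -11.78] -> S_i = -0.66 + -2.78*i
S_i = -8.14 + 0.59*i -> [-8.14, -7.55, -6.96, -6.37, -5.78]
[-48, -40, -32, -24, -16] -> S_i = -48 + 8*i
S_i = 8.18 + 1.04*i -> [8.18, 9.22, 10.26, 11.3, 12.34]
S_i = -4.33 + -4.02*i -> [-4.33, -8.35, -12.37, -16.39, -20.41]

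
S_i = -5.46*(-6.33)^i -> [-5.46, 34.56, -218.78, 1384.85, -8766.12]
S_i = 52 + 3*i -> [52, 55, 58, 61, 64]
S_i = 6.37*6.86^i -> [6.37, 43.7, 299.77, 2056.42, 14107.04]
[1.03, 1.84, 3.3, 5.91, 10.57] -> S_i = 1.03*1.79^i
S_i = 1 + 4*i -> [1, 5, 9, 13, 17]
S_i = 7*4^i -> [7, 28, 112, 448, 1792]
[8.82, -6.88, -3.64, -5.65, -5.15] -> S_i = Random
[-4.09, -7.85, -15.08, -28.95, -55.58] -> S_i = -4.09*1.92^i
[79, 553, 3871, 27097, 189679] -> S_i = 79*7^i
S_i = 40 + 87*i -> [40, 127, 214, 301, 388]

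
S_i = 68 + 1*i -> [68, 69, 70, 71, 72]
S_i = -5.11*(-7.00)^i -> [-5.11, 35.77, -250.39, 1752.73, -12269.11]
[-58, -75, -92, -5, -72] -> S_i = Random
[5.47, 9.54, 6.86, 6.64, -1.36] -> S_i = Random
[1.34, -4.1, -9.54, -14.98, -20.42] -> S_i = 1.34 + -5.44*i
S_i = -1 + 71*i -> [-1, 70, 141, 212, 283]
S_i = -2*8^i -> [-2, -16, -128, -1024, -8192]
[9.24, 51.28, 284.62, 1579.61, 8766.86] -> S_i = 9.24*5.55^i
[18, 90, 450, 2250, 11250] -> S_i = 18*5^i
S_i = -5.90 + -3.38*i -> [-5.9, -9.28, -12.66, -16.04, -19.42]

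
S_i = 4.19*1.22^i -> [4.19, 5.11, 6.24, 7.61, 9.28]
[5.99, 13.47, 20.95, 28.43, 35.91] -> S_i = 5.99 + 7.48*i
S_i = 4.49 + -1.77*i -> [4.49, 2.72, 0.95, -0.82, -2.59]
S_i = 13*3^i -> [13, 39, 117, 351, 1053]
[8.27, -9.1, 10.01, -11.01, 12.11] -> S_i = 8.27*(-1.10)^i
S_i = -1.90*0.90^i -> [-1.9, -1.71, -1.54, -1.39, -1.25]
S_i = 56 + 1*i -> [56, 57, 58, 59, 60]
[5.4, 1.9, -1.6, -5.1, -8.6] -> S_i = 5.40 + -3.50*i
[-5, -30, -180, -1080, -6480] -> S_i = -5*6^i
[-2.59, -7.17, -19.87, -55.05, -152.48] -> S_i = -2.59*2.77^i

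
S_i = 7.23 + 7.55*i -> [7.23, 14.78, 22.33, 29.88, 37.43]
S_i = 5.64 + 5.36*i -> [5.64, 11.0, 16.36, 21.72, 27.08]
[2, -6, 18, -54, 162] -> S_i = 2*-3^i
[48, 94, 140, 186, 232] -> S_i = 48 + 46*i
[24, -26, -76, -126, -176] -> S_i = 24 + -50*i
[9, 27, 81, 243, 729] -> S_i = 9*3^i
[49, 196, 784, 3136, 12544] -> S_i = 49*4^i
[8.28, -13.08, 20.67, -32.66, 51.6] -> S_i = 8.28*(-1.58)^i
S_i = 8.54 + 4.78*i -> [8.54, 13.32, 18.1, 22.88, 27.66]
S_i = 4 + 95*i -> [4, 99, 194, 289, 384]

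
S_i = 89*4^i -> [89, 356, 1424, 5696, 22784]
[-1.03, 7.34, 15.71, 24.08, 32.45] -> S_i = -1.03 + 8.37*i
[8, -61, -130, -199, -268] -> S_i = 8 + -69*i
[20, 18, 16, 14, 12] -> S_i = 20 + -2*i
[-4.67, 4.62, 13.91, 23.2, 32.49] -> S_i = -4.67 + 9.29*i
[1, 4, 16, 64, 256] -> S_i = 1*4^i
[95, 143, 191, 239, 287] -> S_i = 95 + 48*i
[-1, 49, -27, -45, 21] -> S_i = Random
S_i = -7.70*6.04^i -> [-7.7, -46.51, -280.91, -1696.69, -10247.98]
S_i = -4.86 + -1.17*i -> [-4.86, -6.03, -7.2, -8.37, -9.54]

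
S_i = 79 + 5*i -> [79, 84, 89, 94, 99]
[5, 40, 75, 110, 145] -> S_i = 5 + 35*i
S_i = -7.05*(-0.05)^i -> [-7.05, 0.35, -0.02, 0.0, -0.0]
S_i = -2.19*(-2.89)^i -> [-2.19, 6.33, -18.29, 52.86, -152.77]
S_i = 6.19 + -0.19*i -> [6.19, 6.0, 5.81, 5.62, 5.43]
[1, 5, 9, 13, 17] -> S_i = 1 + 4*i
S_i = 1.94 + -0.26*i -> [1.94, 1.68, 1.42, 1.16, 0.9]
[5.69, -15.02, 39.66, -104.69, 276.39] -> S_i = 5.69*(-2.64)^i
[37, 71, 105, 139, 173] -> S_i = 37 + 34*i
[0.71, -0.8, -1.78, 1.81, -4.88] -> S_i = Random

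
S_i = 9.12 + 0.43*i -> [9.12, 9.55, 9.98, 10.41, 10.84]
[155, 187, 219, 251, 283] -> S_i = 155 + 32*i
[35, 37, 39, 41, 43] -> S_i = 35 + 2*i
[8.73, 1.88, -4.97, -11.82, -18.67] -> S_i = 8.73 + -6.85*i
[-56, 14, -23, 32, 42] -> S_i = Random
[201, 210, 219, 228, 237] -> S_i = 201 + 9*i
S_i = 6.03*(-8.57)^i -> [6.03, -51.68, 442.87, -3795.42, 32526.74]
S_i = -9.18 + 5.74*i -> [-9.18, -3.44, 2.3, 8.04, 13.78]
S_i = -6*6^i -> [-6, -36, -216, -1296, -7776]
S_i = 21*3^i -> [21, 63, 189, 567, 1701]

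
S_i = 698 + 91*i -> [698, 789, 880, 971, 1062]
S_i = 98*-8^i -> [98, -784, 6272, -50176, 401408]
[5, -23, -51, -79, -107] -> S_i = 5 + -28*i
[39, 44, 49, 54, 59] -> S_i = 39 + 5*i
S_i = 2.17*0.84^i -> [2.17, 1.82, 1.53, 1.29, 1.08]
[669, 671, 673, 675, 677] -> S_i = 669 + 2*i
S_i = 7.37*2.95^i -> [7.37, 21.74, 64.14, 189.21, 558.16]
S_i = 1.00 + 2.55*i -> [1.0, 3.55, 6.1, 8.65, 11.2]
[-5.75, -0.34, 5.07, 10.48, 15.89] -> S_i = -5.75 + 5.41*i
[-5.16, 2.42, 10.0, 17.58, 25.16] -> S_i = -5.16 + 7.58*i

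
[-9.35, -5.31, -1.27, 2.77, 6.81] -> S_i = -9.35 + 4.04*i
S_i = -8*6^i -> [-8, -48, -288, -1728, -10368]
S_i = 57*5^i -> [57, 285, 1425, 7125, 35625]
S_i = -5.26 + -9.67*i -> [-5.26, -14.93, -24.6, -34.27, -43.94]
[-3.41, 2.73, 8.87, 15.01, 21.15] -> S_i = -3.41 + 6.14*i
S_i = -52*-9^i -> [-52, 468, -4212, 37908, -341172]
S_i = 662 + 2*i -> [662, 664, 666, 668, 670]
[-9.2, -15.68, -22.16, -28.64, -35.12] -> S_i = -9.20 + -6.48*i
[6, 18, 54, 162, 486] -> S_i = 6*3^i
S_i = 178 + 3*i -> [178, 181, 184, 187, 190]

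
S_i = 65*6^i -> [65, 390, 2340, 14040, 84240]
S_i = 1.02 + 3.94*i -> [1.02, 4.96, 8.9, 12.84, 16.78]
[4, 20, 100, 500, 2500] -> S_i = 4*5^i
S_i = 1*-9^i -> [1, -9, 81, -729, 6561]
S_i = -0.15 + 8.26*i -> [-0.15, 8.11, 16.37, 24.63, 32.89]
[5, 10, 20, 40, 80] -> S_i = 5*2^i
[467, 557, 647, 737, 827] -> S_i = 467 + 90*i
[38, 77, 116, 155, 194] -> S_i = 38 + 39*i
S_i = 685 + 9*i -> [685, 694, 703, 712, 721]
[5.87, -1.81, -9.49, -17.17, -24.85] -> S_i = 5.87 + -7.68*i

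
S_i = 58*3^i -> [58, 174, 522, 1566, 4698]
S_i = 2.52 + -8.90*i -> [2.52, -6.38, -15.28, -24.18, -33.08]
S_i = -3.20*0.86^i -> [-3.2, -2.75, -2.37, -2.04, -1.75]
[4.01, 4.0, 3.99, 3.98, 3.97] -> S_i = 4.01 + -0.01*i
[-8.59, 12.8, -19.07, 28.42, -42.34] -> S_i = -8.59*(-1.49)^i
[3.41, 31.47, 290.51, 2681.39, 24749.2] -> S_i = 3.41*9.23^i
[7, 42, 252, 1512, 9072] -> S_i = 7*6^i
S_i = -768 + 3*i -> [-768, -765, -762, -759, -756]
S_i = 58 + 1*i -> [58, 59, 60, 61, 62]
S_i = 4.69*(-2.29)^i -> [4.69, -10.74, 24.59, -56.32, 128.98]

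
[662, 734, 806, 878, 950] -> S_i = 662 + 72*i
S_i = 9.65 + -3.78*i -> [9.65, 5.87, 2.09, -1.69, -5.47]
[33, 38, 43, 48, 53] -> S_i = 33 + 5*i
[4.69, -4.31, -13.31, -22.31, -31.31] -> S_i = 4.69 + -9.00*i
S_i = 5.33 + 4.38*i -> [5.33, 9.71, 14.09, 18.47, 22.85]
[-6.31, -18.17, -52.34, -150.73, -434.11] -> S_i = -6.31*2.88^i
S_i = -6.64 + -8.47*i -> [-6.64, -15.11, -23.58, -32.05, -40.52]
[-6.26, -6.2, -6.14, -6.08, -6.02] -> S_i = -6.26 + 0.06*i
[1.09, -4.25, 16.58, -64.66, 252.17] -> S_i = 1.09*(-3.90)^i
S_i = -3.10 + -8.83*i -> [-3.1, -11.93, -20.76, -29.59, -38.42]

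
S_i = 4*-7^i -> [4, -28, 196, -1372, 9604]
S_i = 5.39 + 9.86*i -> [5.39, 15.25, 25.11, 34.97, 44.83]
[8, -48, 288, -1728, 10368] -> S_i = 8*-6^i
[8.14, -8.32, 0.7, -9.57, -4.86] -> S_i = Random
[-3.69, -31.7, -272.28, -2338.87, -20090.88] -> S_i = -3.69*8.59^i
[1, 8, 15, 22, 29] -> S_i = 1 + 7*i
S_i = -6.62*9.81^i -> [-6.62, -64.94, -637.08, -6249.78, -61310.38]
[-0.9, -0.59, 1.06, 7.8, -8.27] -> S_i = Random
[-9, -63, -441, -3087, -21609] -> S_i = -9*7^i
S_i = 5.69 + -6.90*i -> [5.69, -1.21, -8.11, -15.01, -21.91]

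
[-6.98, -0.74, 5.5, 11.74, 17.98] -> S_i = -6.98 + 6.24*i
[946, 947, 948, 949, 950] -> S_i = 946 + 1*i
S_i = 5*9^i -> [5, 45, 405, 3645, 32805]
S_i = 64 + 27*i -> [64, 91, 118, 145, 172]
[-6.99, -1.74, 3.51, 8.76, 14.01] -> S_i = -6.99 + 5.25*i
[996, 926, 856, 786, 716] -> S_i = 996 + -70*i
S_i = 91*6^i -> [91, 546, 3276, 19656, 117936]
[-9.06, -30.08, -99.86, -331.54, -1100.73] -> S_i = -9.06*3.32^i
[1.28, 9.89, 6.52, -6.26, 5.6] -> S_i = Random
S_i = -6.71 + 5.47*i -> [-6.71, -1.24, 4.23, 9.7, 15.17]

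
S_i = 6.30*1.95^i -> [6.3, 12.28, 23.96, 46.71, 91.09]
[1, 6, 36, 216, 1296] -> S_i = 1*6^i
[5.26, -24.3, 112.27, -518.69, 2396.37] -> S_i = 5.26*(-4.62)^i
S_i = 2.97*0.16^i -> [2.97, 0.48, 0.08, 0.01, 0.0]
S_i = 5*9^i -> [5, 45, 405, 3645, 32805]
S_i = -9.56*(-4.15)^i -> [-9.56, 39.67, -164.65, 683.29, -2835.63]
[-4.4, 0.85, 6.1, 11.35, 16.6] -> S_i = -4.40 + 5.25*i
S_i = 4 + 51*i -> [4, 55, 106, 157, 208]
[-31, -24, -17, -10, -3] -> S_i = -31 + 7*i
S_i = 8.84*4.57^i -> [8.84, 40.4, 184.62, 843.72, 3855.82]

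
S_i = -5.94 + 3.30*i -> [-5.94, -2.64, 0.66, 3.96, 7.26]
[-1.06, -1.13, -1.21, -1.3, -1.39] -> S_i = -1.06*1.07^i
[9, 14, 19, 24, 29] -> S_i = 9 + 5*i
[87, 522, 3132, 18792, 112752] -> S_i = 87*6^i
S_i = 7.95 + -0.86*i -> [7.95, 7.09, 6.23, 5.37, 4.51]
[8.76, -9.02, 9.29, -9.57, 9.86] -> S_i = 8.76*(-1.03)^i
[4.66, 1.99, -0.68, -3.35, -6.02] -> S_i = 4.66 + -2.67*i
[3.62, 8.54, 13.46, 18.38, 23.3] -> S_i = 3.62 + 4.92*i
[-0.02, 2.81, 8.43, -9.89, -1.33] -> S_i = Random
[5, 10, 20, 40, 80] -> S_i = 5*2^i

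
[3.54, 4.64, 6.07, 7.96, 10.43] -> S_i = 3.54*1.31^i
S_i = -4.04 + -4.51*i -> [-4.04, -8.55, -13.06, -17.57, -22.08]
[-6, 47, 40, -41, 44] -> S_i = Random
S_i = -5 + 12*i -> [-5, 7, 19, 31, 43]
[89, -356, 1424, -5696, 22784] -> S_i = 89*-4^i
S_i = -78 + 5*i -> [-78, -73, -68, -63, -58]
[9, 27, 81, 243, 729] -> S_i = 9*3^i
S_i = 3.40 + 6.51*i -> [3.4, 9.91, 16.42, 22.93, 29.44]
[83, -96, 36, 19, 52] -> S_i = Random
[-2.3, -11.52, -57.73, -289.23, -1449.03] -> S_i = -2.30*5.01^i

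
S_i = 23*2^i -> [23, 46, 92, 184, 368]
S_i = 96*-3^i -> [96, -288, 864, -2592, 7776]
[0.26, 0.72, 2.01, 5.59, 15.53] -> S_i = 0.26*2.78^i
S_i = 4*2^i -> [4, 8, 16, 32, 64]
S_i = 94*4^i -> [94, 376, 1504, 6016, 24064]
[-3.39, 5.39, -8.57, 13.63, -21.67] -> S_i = -3.39*(-1.59)^i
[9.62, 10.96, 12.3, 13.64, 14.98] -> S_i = 9.62 + 1.34*i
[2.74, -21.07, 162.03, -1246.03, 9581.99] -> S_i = 2.74*(-7.69)^i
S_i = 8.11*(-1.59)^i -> [8.11, -12.89, 20.5, -32.6, 51.83]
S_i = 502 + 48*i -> [502, 550, 598, 646, 694]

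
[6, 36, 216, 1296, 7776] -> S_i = 6*6^i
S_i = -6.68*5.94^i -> [-6.68, -39.68, -235.69, -1400.03, -8316.15]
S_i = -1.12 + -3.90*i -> [-1.12, -5.02, -8.92, -12.82, -16.72]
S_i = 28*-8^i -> [28, -224, 1792, -14336, 114688]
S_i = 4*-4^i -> [4, -16, 64, -256, 1024]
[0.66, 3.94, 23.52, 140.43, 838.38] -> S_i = 0.66*5.97^i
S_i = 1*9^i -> [1, 9, 81, 729, 6561]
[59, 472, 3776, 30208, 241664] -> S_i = 59*8^i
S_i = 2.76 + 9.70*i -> [2.76, 12.46, 22.16, 31.86, 41.56]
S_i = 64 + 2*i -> [64, 66, 68, 70, 72]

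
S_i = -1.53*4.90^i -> [-1.53, -7.5, -36.74, -180.0, -882.01]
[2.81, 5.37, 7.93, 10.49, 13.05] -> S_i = 2.81 + 2.56*i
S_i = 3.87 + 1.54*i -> [3.87, 5.41, 6.95, 8.49, 10.03]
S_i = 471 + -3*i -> [471, 468, 465, 462, 459]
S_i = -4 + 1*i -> [-4, -3, -2, -1, 0]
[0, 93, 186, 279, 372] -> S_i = 0 + 93*i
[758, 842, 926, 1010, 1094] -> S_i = 758 + 84*i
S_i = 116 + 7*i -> [116, 123, 130, 137, 144]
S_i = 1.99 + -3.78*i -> [1.99, -1.79, -5.57, -9.35, -13.13]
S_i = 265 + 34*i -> [265, 299, 333, 367, 401]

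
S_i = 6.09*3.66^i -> [6.09, 22.29, 81.58, 298.58, 1092.8]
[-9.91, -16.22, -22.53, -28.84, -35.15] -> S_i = -9.91 + -6.31*i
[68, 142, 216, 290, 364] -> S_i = 68 + 74*i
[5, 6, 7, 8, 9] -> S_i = 5 + 1*i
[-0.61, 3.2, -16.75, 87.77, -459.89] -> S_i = -0.61*(-5.24)^i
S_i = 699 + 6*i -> [699, 705, 711, 717, 723]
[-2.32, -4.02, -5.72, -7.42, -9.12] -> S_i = -2.32 + -1.70*i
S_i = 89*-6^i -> [89, -534, 3204, -19224, 115344]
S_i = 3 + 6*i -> [3, 9, 15, 21, 27]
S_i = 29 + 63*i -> [29, 92, 155, 218, 281]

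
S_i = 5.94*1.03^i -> [5.94, 6.12, 6.3, 6.49, 6.69]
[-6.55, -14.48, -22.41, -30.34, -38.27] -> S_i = -6.55 + -7.93*i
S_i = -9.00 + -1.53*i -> [-9.0, -10.53, -12.06, -13.59, -15.12]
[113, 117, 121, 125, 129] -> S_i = 113 + 4*i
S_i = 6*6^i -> [6, 36, 216, 1296, 7776]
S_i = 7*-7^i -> [7, -49, 343, -2401, 16807]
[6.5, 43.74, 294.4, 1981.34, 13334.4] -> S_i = 6.50*6.73^i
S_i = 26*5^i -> [26, 130, 650, 3250, 16250]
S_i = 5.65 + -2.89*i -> [5.65, 2.76, -0.13, -3.02, -5.91]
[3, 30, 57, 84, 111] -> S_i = 3 + 27*i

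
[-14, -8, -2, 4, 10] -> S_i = -14 + 6*i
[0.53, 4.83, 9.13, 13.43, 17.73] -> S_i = 0.53 + 4.30*i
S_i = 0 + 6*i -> [0, 6, 12, 18, 24]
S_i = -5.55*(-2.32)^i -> [-5.55, 12.88, -29.87, 69.3, -160.78]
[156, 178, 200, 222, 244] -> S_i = 156 + 22*i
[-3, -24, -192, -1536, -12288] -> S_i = -3*8^i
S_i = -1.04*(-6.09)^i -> [-1.04, 6.33, -38.57, 234.9, -1430.55]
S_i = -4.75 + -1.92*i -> [-4.75, -6.67, -8.59, -10.51, -12.43]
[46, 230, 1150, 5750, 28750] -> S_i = 46*5^i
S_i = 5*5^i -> [5, 25, 125, 625, 3125]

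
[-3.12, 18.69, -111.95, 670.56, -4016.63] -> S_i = -3.12*(-5.99)^i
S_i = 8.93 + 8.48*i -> [8.93, 17.41, 25.89, 34.37, 42.85]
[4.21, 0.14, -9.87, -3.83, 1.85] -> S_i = Random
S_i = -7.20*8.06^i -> [-7.2, -58.03, -467.74, -3769.97, -30385.94]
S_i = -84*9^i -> [-84, -756, -6804, -61236, -551124]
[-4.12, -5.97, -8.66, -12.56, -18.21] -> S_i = -4.12*1.45^i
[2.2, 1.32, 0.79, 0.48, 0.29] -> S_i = 2.20*0.60^i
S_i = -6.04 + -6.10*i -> [-6.04, -12.14, -18.24, -24.34, -30.44]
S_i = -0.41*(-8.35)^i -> [-0.41, 3.42, -28.59, 238.69, -1993.1]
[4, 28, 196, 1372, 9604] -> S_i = 4*7^i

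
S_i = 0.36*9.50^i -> [0.36, 3.42, 32.49, 308.65, 2932.22]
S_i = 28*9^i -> [28, 252, 2268, 20412, 183708]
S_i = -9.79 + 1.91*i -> [-9.79, -7.88, -5.97, -4.06, -2.15]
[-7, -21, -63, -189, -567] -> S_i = -7*3^i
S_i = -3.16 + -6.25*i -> [-3.16, -9.41, -15.66, -21.91, -28.16]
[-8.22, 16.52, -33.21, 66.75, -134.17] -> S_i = -8.22*(-2.01)^i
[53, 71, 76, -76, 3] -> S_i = Random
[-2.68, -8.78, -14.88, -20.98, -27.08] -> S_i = -2.68 + -6.10*i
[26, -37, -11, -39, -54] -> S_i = Random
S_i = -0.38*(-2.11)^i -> [-0.38, 0.8, -1.69, 3.57, -7.53]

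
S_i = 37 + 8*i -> [37, 45, 53, 61, 69]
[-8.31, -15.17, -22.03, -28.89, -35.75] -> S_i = -8.31 + -6.86*i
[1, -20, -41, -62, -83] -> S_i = 1 + -21*i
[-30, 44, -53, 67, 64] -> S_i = Random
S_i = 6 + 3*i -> [6, 9, 12, 15, 18]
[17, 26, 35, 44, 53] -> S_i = 17 + 9*i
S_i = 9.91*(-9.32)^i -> [9.91, -92.36, 860.81, -8022.72, 74771.71]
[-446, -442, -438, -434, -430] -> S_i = -446 + 4*i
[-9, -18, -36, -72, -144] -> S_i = -9*2^i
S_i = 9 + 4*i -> [9, 13, 17, 21, 25]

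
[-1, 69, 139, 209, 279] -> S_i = -1 + 70*i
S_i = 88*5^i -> [88, 440, 2200, 11000, 55000]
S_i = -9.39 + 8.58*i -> [-9.39, -0.81, 7.77, 16.35, 24.93]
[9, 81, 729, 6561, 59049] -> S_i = 9*9^i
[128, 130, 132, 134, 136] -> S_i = 128 + 2*i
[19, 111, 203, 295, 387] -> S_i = 19 + 92*i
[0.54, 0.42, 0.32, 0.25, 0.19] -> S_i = 0.54*0.77^i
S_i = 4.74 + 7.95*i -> [4.74, 12.69, 20.64, 28.59, 36.54]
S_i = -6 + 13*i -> [-6, 7, 20, 33, 46]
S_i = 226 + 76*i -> [226, 302, 378, 454, 530]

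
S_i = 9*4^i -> [9, 36, 144, 576, 2304]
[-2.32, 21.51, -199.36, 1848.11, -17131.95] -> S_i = -2.32*(-9.27)^i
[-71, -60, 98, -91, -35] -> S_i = Random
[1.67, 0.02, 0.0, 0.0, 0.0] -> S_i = 1.67*0.01^i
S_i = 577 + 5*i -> [577, 582, 587, 592, 597]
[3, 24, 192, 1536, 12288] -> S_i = 3*8^i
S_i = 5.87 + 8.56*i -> [5.87, 14.43, 22.99, 31.55, 40.11]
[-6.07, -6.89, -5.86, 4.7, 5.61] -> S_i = Random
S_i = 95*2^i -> [95, 190, 380, 760, 1520]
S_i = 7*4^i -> [7, 28, 112, 448, 1792]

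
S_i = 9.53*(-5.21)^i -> [9.53, -49.65, 258.68, -1347.74, 7021.72]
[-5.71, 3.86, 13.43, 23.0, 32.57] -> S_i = -5.71 + 9.57*i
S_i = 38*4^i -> [38, 152, 608, 2432, 9728]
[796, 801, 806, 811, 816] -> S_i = 796 + 5*i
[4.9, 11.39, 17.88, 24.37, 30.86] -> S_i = 4.90 + 6.49*i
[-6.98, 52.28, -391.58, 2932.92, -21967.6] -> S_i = -6.98*(-7.49)^i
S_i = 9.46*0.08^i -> [9.46, 0.76, 0.06, 0.0, 0.0]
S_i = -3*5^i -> [-3, -15, -75, -375, -1875]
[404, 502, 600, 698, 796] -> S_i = 404 + 98*i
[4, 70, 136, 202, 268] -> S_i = 4 + 66*i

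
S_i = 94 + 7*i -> [94, 101, 108, 115, 122]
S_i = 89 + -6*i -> [89, 83, 77, 71, 65]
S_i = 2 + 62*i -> [2, 64, 126, 188, 250]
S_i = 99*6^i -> [99, 594, 3564, 21384, 128304]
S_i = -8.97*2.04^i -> [-8.97, -18.3, -37.33, -76.15, -155.35]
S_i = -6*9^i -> [-6, -54, -486, -4374, -39366]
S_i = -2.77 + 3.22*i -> [-2.77, 0.45, 3.67, 6.89, 10.11]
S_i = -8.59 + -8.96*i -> [-8.59, -17.55, -26.51, -35.47, -44.43]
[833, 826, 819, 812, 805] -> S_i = 833 + -7*i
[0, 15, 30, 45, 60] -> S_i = 0 + 15*i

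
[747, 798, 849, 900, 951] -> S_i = 747 + 51*i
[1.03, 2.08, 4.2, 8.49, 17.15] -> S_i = 1.03*2.02^i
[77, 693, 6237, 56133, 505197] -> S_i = 77*9^i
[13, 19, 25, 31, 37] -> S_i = 13 + 6*i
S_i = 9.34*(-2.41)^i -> [9.34, -22.51, 54.25, -130.74, 315.08]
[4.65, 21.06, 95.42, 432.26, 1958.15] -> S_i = 4.65*4.53^i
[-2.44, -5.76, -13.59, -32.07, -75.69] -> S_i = -2.44*2.36^i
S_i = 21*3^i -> [21, 63, 189, 567, 1701]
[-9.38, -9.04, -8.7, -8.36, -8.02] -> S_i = -9.38 + 0.34*i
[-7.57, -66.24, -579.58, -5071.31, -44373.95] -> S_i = -7.57*8.75^i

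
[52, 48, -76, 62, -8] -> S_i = Random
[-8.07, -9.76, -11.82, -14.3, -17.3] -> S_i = -8.07*1.21^i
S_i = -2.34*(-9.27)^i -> [-2.34, 21.69, -201.08, 1864.04, -17279.64]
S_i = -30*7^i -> [-30, -210, -1470, -10290, -72030]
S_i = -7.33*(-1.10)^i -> [-7.33, 8.06, -8.87, 9.76, -10.73]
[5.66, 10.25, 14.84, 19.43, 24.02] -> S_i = 5.66 + 4.59*i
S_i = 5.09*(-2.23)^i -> [5.09, -11.35, 25.31, -56.45, 125.87]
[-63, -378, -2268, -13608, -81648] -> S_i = -63*6^i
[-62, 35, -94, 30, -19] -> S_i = Random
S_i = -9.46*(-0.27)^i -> [-9.46, 2.55, -0.69, 0.19, -0.05]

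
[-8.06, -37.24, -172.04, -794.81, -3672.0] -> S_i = -8.06*4.62^i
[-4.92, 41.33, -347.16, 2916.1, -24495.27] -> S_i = -4.92*(-8.40)^i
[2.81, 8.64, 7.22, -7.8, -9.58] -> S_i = Random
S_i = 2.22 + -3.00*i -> [2.22, -0.78, -3.78, -6.78, -9.78]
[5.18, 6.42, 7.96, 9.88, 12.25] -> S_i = 5.18*1.24^i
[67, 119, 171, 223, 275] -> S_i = 67 + 52*i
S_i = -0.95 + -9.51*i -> [-0.95, -10.46, -19.97, -29.48, -38.99]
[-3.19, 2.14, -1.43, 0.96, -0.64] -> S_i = -3.19*(-0.67)^i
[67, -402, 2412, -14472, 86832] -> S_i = 67*-6^i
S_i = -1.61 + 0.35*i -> [-1.61, -1.26, -0.91, -0.56, -0.21]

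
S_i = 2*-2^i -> [2, -4, 8, -16, 32]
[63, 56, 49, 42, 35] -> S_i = 63 + -7*i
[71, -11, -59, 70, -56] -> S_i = Random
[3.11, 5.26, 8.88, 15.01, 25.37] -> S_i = 3.11*1.69^i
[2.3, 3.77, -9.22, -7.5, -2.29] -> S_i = Random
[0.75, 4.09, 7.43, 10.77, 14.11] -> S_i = 0.75 + 3.34*i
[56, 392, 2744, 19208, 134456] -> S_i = 56*7^i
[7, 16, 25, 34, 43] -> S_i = 7 + 9*i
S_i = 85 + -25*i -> [85, 60, 35, 10, -15]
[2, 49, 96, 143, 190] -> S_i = 2 + 47*i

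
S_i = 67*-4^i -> [67, -268, 1072, -4288, 17152]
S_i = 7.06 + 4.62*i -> [7.06, 11.68, 16.3, 20.92, 25.54]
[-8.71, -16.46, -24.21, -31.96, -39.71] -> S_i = -8.71 + -7.75*i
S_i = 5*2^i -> [5, 10, 20, 40, 80]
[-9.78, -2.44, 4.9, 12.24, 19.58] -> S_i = -9.78 + 7.34*i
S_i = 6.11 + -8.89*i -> [6.11, -2.78, -11.67, -20.56, -29.45]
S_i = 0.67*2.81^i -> [0.67, 1.88, 5.29, 14.87, 41.77]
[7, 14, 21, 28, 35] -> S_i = 7 + 7*i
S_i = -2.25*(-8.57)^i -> [-2.25, 19.28, -165.25, 1416.2, -12136.85]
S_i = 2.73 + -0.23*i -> [2.73, 2.5, 2.27, 2.04, 1.81]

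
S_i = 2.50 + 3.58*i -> [2.5, 6.08, 9.66, 13.24, 16.82]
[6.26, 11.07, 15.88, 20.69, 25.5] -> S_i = 6.26 + 4.81*i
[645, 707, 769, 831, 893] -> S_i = 645 + 62*i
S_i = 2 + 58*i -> [2, 60, 118, 176, 234]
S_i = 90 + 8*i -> [90, 98, 106, 114, 122]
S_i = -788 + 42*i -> [-788, -746, -704, -662, -620]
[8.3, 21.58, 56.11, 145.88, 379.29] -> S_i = 8.30*2.60^i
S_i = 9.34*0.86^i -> [9.34, 8.03, 6.91, 5.94, 5.11]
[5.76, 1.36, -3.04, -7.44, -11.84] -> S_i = 5.76 + -4.40*i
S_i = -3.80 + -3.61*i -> [-3.8, -7.41, -11.02, -14.63, -18.24]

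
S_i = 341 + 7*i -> [341, 348, 355, 362, 369]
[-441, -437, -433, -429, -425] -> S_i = -441 + 4*i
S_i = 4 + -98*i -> [4, -94, -192, -290, -388]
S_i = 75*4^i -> [75, 300, 1200, 4800, 19200]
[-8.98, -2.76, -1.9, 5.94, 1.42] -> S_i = Random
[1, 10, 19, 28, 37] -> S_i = 1 + 9*i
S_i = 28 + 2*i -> [28, 30, 32, 34, 36]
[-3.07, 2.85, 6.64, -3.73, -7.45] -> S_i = Random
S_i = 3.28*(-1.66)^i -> [3.28, -5.44, 9.04, -15.0, 24.91]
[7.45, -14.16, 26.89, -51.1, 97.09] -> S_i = 7.45*(-1.90)^i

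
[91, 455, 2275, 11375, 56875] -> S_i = 91*5^i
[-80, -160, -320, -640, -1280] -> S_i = -80*2^i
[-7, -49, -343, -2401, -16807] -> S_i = -7*7^i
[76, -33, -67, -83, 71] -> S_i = Random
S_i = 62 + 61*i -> [62, 123, 184, 245, 306]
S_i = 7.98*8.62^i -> [7.98, 68.79, 592.95, 5111.22, 44058.73]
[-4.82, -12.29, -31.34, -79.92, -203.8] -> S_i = -4.82*2.55^i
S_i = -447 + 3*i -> [-447, -444, -441, -438, -435]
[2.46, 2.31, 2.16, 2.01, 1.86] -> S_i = 2.46 + -0.15*i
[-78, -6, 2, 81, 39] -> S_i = Random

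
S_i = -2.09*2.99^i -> [-2.09, -6.25, -18.68, -55.87, -167.04]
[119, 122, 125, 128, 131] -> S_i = 119 + 3*i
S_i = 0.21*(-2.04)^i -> [0.21, -0.43, 0.87, -1.78, 3.64]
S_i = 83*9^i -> [83, 747, 6723, 60507, 544563]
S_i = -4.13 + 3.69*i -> [-4.13, -0.44, 3.25, 6.94, 10.63]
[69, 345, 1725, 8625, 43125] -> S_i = 69*5^i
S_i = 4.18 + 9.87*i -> [4.18, 14.05, 23.92, 33.79, 43.66]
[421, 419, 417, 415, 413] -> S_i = 421 + -2*i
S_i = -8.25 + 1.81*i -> [-8.25, -6.44, -4.63, -2.82, -1.01]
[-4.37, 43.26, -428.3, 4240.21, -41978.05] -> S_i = -4.37*(-9.90)^i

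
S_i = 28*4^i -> [28, 112, 448, 1792, 7168]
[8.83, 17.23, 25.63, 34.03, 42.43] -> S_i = 8.83 + 8.40*i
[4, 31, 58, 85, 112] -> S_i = 4 + 27*i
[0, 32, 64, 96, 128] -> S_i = 0 + 32*i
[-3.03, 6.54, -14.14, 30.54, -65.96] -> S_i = -3.03*(-2.16)^i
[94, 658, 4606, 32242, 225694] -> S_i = 94*7^i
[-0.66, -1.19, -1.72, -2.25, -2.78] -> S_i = -0.66 + -0.53*i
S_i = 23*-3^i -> [23, -69, 207, -621, 1863]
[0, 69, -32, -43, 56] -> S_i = Random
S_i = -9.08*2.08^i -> [-9.08, -18.89, -39.28, -81.71, -169.96]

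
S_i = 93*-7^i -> [93, -651, 4557, -31899, 223293]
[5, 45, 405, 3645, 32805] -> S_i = 5*9^i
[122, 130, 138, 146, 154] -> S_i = 122 + 8*i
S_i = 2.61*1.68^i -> [2.61, 4.38, 7.37, 12.38, 20.79]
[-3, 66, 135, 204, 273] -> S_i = -3 + 69*i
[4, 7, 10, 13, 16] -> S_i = 4 + 3*i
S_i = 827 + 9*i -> [827, 836, 845, 854, 863]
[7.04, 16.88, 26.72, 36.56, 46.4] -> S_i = 7.04 + 9.84*i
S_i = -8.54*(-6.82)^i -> [-8.54, 58.24, -397.22, 2709.01, -18475.46]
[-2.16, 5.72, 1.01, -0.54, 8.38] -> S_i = Random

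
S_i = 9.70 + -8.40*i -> [9.7, 1.3, -7.1, -15.5, -23.9]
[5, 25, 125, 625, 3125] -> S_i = 5*5^i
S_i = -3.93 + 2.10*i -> [-3.93, -1.83, 0.27, 2.37, 4.47]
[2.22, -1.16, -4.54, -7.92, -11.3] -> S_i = 2.22 + -3.38*i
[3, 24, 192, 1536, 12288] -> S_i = 3*8^i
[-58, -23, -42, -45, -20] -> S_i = Random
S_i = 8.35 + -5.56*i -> [8.35, 2.79, -2.77, -8.33, -13.89]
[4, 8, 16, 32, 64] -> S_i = 4*2^i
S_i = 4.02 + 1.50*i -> [4.02, 5.52, 7.02, 8.52, 10.02]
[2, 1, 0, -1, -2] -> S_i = 2 + -1*i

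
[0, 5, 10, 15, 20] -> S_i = 0 + 5*i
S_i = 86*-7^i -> [86, -602, 4214, -29498, 206486]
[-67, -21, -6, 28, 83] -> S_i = Random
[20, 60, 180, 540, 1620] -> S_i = 20*3^i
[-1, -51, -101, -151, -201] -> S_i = -1 + -50*i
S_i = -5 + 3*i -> [-5, -2, 1, 4, 7]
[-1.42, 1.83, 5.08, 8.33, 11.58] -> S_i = -1.42 + 3.25*i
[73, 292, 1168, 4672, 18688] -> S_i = 73*4^i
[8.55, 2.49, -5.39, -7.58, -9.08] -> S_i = Random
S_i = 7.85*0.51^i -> [7.85, 4.0, 2.04, 1.04, 0.53]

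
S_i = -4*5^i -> [-4, -20, -100, -500, -2500]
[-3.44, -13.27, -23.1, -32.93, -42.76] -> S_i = -3.44 + -9.83*i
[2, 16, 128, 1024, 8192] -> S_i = 2*8^i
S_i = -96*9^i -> [-96, -864, -7776, -69984, -629856]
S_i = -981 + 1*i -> [-981, -980, -979, -978, -977]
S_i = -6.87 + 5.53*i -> [-6.87, -1.34, 4.19, 9.72, 15.25]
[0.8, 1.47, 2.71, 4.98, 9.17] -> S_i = 0.80*1.84^i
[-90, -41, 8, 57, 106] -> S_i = -90 + 49*i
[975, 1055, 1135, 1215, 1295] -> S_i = 975 + 80*i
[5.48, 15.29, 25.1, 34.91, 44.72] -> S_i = 5.48 + 9.81*i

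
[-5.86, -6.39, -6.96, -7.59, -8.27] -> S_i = -5.86*1.09^i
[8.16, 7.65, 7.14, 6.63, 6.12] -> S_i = 8.16 + -0.51*i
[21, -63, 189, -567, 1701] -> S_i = 21*-3^i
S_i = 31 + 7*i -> [31, 38, 45, 52, 59]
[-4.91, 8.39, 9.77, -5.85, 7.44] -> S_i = Random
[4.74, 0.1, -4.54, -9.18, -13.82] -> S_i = 4.74 + -4.64*i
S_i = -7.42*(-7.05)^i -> [-7.42, 52.31, -368.79, 2599.99, -18329.91]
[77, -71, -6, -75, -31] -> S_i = Random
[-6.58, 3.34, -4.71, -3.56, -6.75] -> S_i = Random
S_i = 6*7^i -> [6, 42, 294, 2058, 14406]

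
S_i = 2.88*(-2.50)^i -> [2.88, -7.2, 18.0, -45.0, 112.5]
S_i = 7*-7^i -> [7, -49, 343, -2401, 16807]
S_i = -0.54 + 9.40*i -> [-0.54, 8.86, 18.26, 27.66, 37.06]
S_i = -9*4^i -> [-9, -36, -144, -576, -2304]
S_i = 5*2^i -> [5, 10, 20, 40, 80]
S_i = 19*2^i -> [19, 38, 76, 152, 304]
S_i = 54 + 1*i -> [54, 55, 56, 57, 58]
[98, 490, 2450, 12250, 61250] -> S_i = 98*5^i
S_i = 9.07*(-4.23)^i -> [9.07, -38.37, 162.29, -686.48, 2903.81]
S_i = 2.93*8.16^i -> [2.93, 23.91, 195.1, 1591.98, 12990.57]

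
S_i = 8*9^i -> [8, 72, 648, 5832, 52488]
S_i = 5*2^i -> [5, 10, 20, 40, 80]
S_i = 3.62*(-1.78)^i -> [3.62, -6.44, 11.47, -20.42, 36.34]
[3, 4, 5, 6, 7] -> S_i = 3 + 1*i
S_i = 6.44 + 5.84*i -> [6.44, 12.28, 18.12, 23.96, 29.8]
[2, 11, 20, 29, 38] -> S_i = 2 + 9*i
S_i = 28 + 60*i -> [28, 88, 148, 208, 268]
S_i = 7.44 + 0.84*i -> [7.44, 8.28, 9.12, 9.96, 10.8]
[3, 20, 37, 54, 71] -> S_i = 3 + 17*i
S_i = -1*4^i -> [-1, -4, -16, -64, -256]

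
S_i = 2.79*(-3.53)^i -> [2.79, -9.85, 34.77, -122.72, 433.21]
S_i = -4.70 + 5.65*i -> [-4.7, 0.95, 6.6, 12.25, 17.9]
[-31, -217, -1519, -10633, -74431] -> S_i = -31*7^i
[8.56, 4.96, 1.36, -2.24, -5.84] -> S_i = 8.56 + -3.60*i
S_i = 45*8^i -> [45, 360, 2880, 23040, 184320]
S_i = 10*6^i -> [10, 60, 360, 2160, 12960]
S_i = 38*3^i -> [38, 114, 342, 1026, 3078]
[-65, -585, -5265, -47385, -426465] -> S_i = -65*9^i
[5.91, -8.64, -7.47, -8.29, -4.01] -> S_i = Random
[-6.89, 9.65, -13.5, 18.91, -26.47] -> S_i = -6.89*(-1.40)^i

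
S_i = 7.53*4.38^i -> [7.53, 32.98, 144.46, 632.73, 2771.35]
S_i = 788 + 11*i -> [788, 799, 810, 821, 832]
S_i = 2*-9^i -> [2, -18, 162, -1458, 13122]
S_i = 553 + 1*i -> [553, 554, 555, 556, 557]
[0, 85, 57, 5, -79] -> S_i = Random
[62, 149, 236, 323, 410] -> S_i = 62 + 87*i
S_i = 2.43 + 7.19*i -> [2.43, 9.62, 16.81, 24.0, 31.19]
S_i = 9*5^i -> [9, 45, 225, 1125, 5625]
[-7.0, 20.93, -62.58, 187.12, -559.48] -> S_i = -7.00*(-2.99)^i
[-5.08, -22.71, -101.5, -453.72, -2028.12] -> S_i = -5.08*4.47^i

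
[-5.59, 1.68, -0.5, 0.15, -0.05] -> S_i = -5.59*(-0.30)^i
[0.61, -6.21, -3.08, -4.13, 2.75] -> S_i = Random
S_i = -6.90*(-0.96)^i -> [-6.9, 6.62, -6.36, 6.1, -5.86]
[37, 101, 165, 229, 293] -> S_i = 37 + 64*i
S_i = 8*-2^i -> [8, -16, 32, -64, 128]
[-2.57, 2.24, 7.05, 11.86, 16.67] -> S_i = -2.57 + 4.81*i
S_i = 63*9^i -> [63, 567, 5103, 45927, 413343]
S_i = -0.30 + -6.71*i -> [-0.3, -7.01, -13.72, -20.43, -27.14]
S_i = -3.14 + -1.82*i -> [-3.14, -4.96, -6.78, -8.6, -10.42]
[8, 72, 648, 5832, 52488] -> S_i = 8*9^i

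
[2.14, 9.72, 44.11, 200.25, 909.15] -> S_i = 2.14*4.54^i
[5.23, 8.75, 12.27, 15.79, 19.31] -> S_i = 5.23 + 3.52*i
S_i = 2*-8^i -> [2, -16, 128, -1024, 8192]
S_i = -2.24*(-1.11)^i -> [-2.24, 2.49, -2.76, 3.06, -3.4]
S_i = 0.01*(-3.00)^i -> [0.01, -0.03, 0.09, -0.27, 0.81]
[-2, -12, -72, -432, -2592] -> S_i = -2*6^i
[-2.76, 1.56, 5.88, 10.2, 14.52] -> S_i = -2.76 + 4.32*i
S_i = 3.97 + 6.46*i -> [3.97, 10.43, 16.89, 23.35, 29.81]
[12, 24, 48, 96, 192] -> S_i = 12*2^i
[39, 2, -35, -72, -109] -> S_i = 39 + -37*i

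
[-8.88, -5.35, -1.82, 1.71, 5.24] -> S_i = -8.88 + 3.53*i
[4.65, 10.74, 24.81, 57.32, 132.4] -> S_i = 4.65*2.31^i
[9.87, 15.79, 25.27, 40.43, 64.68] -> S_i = 9.87*1.60^i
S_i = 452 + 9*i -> [452, 461, 470, 479, 488]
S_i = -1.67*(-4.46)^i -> [-1.67, 7.45, -33.22, 148.16, -660.78]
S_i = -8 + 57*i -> [-8, 49, 106, 163, 220]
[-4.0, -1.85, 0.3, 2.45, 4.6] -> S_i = -4.00 + 2.15*i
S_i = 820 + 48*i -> [820, 868, 916, 964, 1012]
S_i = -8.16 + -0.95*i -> [-8.16, -9.11, -10.06, -11.01, -11.96]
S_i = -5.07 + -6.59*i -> [-5.07, -11.66, -18.25, -24.84, -31.43]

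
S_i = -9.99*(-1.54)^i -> [-9.99, 15.38, -23.69, 36.49, -56.19]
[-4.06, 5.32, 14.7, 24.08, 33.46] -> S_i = -4.06 + 9.38*i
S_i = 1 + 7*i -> [1, 8, 15, 22, 29]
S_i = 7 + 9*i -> [7, 16, 25, 34, 43]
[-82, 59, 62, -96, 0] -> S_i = Random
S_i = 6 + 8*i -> [6, 14, 22, 30, 38]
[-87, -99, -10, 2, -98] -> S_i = Random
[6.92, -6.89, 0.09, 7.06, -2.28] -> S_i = Random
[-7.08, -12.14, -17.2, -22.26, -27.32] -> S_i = -7.08 + -5.06*i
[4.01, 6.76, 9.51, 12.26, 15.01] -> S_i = 4.01 + 2.75*i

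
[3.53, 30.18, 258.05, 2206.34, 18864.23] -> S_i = 3.53*8.55^i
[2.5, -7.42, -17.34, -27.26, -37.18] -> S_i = 2.50 + -9.92*i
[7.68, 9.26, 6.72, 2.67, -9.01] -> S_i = Random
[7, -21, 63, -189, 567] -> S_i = 7*-3^i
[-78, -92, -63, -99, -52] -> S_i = Random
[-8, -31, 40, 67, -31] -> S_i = Random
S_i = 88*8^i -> [88, 704, 5632, 45056, 360448]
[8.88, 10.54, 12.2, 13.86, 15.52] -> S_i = 8.88 + 1.66*i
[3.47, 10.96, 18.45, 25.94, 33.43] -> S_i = 3.47 + 7.49*i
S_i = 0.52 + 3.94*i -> [0.52, 4.46, 8.4, 12.34, 16.28]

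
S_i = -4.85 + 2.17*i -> [-4.85, -2.68, -0.51, 1.66, 3.83]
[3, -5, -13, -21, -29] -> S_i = 3 + -8*i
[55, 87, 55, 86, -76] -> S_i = Random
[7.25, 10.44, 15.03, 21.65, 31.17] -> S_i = 7.25*1.44^i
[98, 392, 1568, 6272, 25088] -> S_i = 98*4^i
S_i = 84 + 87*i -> [84, 171, 258, 345, 432]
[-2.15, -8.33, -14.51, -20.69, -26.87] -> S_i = -2.15 + -6.18*i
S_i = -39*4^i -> [-39, -156, -624, -2496, -9984]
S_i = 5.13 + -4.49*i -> [5.13, 0.64, -3.85, -8.34, -12.83]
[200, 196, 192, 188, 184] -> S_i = 200 + -4*i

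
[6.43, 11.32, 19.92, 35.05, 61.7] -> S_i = 6.43*1.76^i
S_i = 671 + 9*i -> [671, 680, 689, 698, 707]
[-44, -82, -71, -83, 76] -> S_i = Random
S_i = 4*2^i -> [4, 8, 16, 32, 64]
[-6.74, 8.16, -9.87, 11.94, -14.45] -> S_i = -6.74*(-1.21)^i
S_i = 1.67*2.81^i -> [1.67, 4.69, 13.19, 37.05, 104.12]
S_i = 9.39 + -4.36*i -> [9.39, 5.03, 0.67, -3.69, -8.05]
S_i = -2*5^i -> [-2, -10, -50, -250, -1250]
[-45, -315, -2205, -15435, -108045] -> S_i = -45*7^i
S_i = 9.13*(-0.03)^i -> [9.13, -0.27, 0.01, -0.0, 0.0]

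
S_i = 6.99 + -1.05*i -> [6.99, 5.94, 4.89, 3.84, 2.79]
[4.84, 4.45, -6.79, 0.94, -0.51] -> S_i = Random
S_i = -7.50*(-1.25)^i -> [-7.5, 9.38, -11.72, 14.65, -18.31]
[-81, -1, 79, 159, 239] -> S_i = -81 + 80*i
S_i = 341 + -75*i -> [341, 266, 191, 116, 41]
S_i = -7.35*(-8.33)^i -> [-7.35, 61.23, -510.01, 4248.37, -35388.92]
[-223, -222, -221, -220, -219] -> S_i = -223 + 1*i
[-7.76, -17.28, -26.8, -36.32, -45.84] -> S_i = -7.76 + -9.52*i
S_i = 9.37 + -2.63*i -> [9.37, 6.74, 4.11, 1.48, -1.15]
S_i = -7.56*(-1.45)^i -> [-7.56, 10.96, -15.89, 23.05, -33.42]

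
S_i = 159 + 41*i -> [159, 200, 241, 282, 323]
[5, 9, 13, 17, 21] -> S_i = 5 + 4*i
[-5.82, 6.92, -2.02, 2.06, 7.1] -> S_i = Random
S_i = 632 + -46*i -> [632, 586, 540, 494, 448]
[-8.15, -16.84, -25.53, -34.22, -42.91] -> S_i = -8.15 + -8.69*i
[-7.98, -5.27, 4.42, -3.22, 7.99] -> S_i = Random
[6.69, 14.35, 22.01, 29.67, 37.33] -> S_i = 6.69 + 7.66*i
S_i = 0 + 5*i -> [0, 5, 10, 15, 20]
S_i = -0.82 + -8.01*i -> [-0.82, -8.83, -16.84, -24.85, -32.86]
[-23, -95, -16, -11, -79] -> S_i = Random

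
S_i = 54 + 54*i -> [54, 108, 162, 216, 270]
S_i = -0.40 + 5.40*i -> [-0.4, 5.0, 10.4, 15.8, 21.2]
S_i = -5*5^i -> [-5, -25, -125, -625, -3125]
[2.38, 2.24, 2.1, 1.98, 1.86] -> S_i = 2.38*0.94^i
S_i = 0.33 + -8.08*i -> [0.33, -7.75, -15.83, -23.91, -31.99]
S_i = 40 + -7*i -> [40, 33, 26, 19, 12]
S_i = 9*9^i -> [9, 81, 729, 6561, 59049]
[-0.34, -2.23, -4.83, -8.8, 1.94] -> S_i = Random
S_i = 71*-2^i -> [71, -142, 284, -568, 1136]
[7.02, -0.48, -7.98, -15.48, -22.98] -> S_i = 7.02 + -7.50*i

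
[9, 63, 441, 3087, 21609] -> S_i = 9*7^i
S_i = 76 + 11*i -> [76, 87, 98, 109, 120]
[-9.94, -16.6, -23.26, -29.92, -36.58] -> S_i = -9.94 + -6.66*i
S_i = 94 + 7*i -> [94, 101, 108, 115, 122]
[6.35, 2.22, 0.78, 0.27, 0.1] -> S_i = 6.35*0.35^i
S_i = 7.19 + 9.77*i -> [7.19, 16.96, 26.73, 36.5, 46.27]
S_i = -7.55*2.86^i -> [-7.55, -21.59, -61.76, -176.62, -505.14]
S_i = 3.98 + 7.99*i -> [3.98, 11.97, 19.96, 27.95, 35.94]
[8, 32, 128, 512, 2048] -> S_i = 8*4^i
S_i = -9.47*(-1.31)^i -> [-9.47, 12.41, -16.25, 21.29, -27.89]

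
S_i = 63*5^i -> [63, 315, 1575, 7875, 39375]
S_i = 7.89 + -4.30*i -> [7.89, 3.59, -0.71, -5.01, -9.31]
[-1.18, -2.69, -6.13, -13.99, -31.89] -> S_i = -1.18*2.28^i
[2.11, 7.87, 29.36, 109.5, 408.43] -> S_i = 2.11*3.73^i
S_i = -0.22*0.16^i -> [-0.22, -0.04, -0.01, -0.0, -0.0]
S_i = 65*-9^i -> [65, -585, 5265, -47385, 426465]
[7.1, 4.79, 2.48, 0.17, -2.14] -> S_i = 7.10 + -2.31*i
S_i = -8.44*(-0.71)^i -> [-8.44, 5.99, -4.25, 3.02, -2.14]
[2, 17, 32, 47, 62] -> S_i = 2 + 15*i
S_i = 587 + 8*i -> [587, 595, 603, 611, 619]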